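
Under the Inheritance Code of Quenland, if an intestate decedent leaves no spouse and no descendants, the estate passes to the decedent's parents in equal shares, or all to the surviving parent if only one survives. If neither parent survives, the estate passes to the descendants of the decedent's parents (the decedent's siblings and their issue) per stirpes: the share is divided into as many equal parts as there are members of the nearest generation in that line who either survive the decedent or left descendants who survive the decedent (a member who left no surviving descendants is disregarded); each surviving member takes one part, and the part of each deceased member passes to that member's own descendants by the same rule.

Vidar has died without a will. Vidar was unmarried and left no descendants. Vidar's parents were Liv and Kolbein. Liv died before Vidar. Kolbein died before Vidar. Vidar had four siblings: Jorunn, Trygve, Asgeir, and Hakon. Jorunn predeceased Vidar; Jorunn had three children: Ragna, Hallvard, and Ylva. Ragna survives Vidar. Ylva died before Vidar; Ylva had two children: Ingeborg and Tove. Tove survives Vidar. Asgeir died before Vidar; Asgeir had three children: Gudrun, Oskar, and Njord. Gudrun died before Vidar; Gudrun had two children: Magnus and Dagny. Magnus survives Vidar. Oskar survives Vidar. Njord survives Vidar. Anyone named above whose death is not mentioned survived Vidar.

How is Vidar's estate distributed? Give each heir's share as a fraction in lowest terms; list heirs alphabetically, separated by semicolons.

Neither parent survives and there are no descendants, so the estate passes to Vidar's siblings and their issue per stirpes.
The estate is divided into 4 equal shares of 1/4 among Jorunn, Trygve, Asgeir, Hakon.
Jorunn predeceased; the 1/4 allotted to Jorunn's branch passes to Jorunn's issue by representation.
The 1/4 is divided into 3 equal shares of 1/12 among Ragna, Hallvard, Ylva.
Ragna is living and takes 1/12.
Hallvard is living and takes 1/12.
Ylva predeceased; the 1/12 allotted to Ylva's branch passes to Ylva's issue by representation.
The 1/12 is divided into 2 equal shares of 1/24 among Ingeborg, Tove.
Ingeborg is living and takes 1/24.
Tove is living and takes 1/24.
Trygve is living and takes 1/4.
Asgeir predeceased; the 1/4 allotted to Asgeir's branch passes to Asgeir's issue by representation.
The 1/4 is divided into 3 equal shares of 1/12 among Gudrun, Oskar, Njord.
Gudrun predeceased; the 1/12 allotted to Gudrun's branch passes to Gudrun's issue by representation.
The 1/12 is divided into 2 equal shares of 1/24 among Magnus, Dagny.
Magnus is living and takes 1/24.
Dagny is living and takes 1/24.
Oskar is living and takes 1/12.
Njord is living and takes 1/12.
Hakon is living and takes 1/4.

Dagny 1/24; Hakon 1/4; Hallvard 1/12; Ingeborg 1/24; Magnus 1/24; Njord 1/12; Oskar 1/12; Ragna 1/12; Tove 1/24; Trygve 1/4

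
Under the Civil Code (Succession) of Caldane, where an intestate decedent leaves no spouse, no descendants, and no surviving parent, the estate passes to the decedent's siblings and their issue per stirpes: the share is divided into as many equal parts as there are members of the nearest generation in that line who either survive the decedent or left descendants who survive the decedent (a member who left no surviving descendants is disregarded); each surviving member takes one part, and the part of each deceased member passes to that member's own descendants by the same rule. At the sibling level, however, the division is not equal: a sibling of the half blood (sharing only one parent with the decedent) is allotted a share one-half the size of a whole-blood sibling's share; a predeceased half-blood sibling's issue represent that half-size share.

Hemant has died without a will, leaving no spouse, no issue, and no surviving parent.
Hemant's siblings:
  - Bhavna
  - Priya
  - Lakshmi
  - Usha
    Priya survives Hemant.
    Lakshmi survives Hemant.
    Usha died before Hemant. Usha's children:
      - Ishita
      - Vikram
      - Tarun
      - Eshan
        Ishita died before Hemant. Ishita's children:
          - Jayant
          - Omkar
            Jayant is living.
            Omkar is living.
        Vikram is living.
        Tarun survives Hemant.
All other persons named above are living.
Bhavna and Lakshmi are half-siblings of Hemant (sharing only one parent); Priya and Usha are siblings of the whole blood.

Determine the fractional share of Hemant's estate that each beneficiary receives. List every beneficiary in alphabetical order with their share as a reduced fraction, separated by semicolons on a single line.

Bhavna 1/6; Eshan 1/12; Jayant 1/24; Lakshmi 1/6; Omkar 1/24; Priya 1/3; Tarun 1/12; Vikram 1/12

No spouse, descendants, or parent survives, so the estate passes to Hemant's siblings per stirpes.
Half-blood siblings count for one-half the weight of whole-blood siblings at the initial division.
Dividing 1 in proportion to weights (total weight 3): Bhavna (weight 1/2) → 1/6; Priya (weight 1) → 1/3; Lakshmi (weight 1/2) → 1/6; Usha (weight 1) → 1/3.
Bhavna is living and takes 1/6.
Priya is living and takes 1/3.
Lakshmi is living and takes 1/6.
Usha predeceased; the 1/3 allotted to Usha's branch passes to Usha's issue by representation.
The 1/3 is divided into 4 equal shares of 1/12 among Ishita, Vikram, Tarun, Eshan.
Ishita predeceased; the 1/12 allotted to Ishita's branch passes to Ishita's issue by representation.
The 1/12 is divided into 2 equal shares of 1/24 among Jayant, Omkar.
Jayant is living and takes 1/24.
Omkar is living and takes 1/24.
Vikram is living and takes 1/12.
Tarun is living and takes 1/12.
Eshan is living and takes 1/12.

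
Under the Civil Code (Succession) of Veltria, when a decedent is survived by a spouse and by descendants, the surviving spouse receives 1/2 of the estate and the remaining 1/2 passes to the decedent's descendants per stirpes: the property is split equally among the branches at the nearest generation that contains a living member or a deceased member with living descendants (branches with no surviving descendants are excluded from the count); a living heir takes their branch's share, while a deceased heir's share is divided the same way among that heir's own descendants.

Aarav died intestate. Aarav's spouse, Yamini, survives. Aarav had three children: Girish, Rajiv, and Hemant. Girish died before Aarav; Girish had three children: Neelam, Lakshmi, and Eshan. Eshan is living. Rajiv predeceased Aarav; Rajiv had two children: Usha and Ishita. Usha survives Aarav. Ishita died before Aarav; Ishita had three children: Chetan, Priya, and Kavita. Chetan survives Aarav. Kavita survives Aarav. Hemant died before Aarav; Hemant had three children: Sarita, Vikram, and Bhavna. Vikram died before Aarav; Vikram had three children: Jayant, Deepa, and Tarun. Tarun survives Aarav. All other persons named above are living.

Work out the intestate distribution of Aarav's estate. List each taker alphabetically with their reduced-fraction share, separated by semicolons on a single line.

Yamini, as surviving spouse, takes 1/2.
The remaining 1/2 passes to Aarav's descendants per stirpes.
The 1/2 is divided into 3 equal shares of 1/6 among Girish, Rajiv, Hemant.
Girish predeceased; the 1/6 allotted to Girish's branch passes to Girish's issue by representation.
The 1/6 is divided into 3 equal shares of 1/18 among Neelam, Lakshmi, Eshan.
Neelam is living and takes 1/18.
Lakshmi is living and takes 1/18.
Eshan is living and takes 1/18.
Rajiv predeceased; the 1/6 allotted to Rajiv's branch passes to Rajiv's issue by representation.
The 1/6 is divided into 2 equal shares of 1/12 among Usha, Ishita.
Usha is living and takes 1/12.
Ishita predeceased; the 1/12 allotted to Ishita's branch passes to Ishita's issue by representation.
The 1/12 is divided into 3 equal shares of 1/36 among Chetan, Priya, Kavita.
Chetan is living and takes 1/36.
Priya is living and takes 1/36.
Kavita is living and takes 1/36.
Hemant predeceased; the 1/6 allotted to Hemant's branch passes to Hemant's issue by representation.
The 1/6 is divided into 3 equal shares of 1/18 among Sarita, Vikram, Bhavna.
Sarita is living and takes 1/18.
Vikram predeceased; the 1/18 allotted to Vikram's branch passes to Vikram's issue by representation.
The 1/18 is divided into 3 equal shares of 1/54 among Jayant, Deepa, Tarun.
Jayant is living and takes 1/54.
Deepa is living and takes 1/54.
Tarun is living and takes 1/54.
Bhavna is living and takes 1/18.

Bhavna 1/18; Chetan 1/36; Deepa 1/54; Eshan 1/18; Jayant 1/54; Kavita 1/36; Lakshmi 1/18; Neelam 1/18; Priya 1/36; Sarita 1/18; Tarun 1/54; Usha 1/12; Yamini 1/2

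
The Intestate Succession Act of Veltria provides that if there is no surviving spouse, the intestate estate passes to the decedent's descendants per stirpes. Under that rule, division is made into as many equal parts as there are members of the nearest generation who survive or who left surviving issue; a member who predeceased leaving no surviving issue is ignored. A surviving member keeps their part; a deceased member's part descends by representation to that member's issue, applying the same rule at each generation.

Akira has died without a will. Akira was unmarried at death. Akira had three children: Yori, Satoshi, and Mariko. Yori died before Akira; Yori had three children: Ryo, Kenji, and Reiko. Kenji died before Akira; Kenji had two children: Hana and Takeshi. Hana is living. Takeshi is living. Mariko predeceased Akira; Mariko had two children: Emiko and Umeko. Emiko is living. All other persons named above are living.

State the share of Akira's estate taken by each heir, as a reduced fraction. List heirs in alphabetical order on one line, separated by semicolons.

Emiko 1/6; Hana 1/18; Reiko 1/9; Ryo 1/9; Satoshi 1/3; Takeshi 1/18; Umeko 1/6

There is no surviving spouse, so the entire estate passes to Akira's descendants per stirpes.
The estate is divided into 3 equal shares of 1/3 among Yori, Satoshi, Mariko.
Yori predeceased; the 1/3 allotted to Yori's branch passes to Yori's issue by representation.
The 1/3 is divided into 3 equal shares of 1/9 among Ryo, Kenji, Reiko.
Ryo is living and takes 1/9.
Kenji predeceased; the 1/9 allotted to Kenji's branch passes to Kenji's issue by representation.
The 1/9 is divided into 2 equal shares of 1/18 among Hana, Takeshi.
Hana is living and takes 1/18.
Takeshi is living and takes 1/18.
Reiko is living and takes 1/9.
Satoshi is living and takes 1/3.
Mariko predeceased; the 1/3 allotted to Mariko's branch passes to Mariko's issue by representation.
The 1/3 is divided into 2 equal shares of 1/6 among Emiko, Umeko.
Emiko is living and takes 1/6.
Umeko is living and takes 1/6.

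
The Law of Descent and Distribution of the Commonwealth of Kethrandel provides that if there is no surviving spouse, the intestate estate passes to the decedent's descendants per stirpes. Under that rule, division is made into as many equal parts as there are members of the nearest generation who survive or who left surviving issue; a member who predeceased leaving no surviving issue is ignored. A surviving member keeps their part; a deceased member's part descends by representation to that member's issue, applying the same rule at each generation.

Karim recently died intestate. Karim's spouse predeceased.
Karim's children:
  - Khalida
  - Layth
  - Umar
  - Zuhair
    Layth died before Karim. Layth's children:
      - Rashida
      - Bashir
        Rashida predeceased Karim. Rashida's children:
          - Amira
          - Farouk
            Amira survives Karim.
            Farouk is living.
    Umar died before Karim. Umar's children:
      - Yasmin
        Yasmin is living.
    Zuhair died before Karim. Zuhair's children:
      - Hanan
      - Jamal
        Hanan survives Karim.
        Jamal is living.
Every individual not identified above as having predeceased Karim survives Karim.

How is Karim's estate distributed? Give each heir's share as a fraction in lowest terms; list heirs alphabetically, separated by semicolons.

Amira 1/16; Bashir 1/8; Farouk 1/16; Hanan 1/8; Jamal 1/8; Khalida 1/4; Yasmin 1/4

There is no surviving spouse, so the entire estate passes to Karim's descendants per stirpes.
The estate is divided into 4 equal shares of 1/4 among Khalida, Layth, Umar, Zuhair.
Khalida is living and takes 1/4.
Layth predeceased; the 1/4 allotted to Layth's branch passes to Layth's issue by representation.
The 1/4 is divided into 2 equal shares of 1/8 among Rashida, Bashir.
Rashida predeceased; the 1/8 allotted to Rashida's branch passes to Rashida's issue by representation.
The 1/8 is divided into 2 equal shares of 1/16 among Amira, Farouk.
Amira is living and takes 1/16.
Farouk is living and takes 1/16.
Bashir is living and takes 1/8.
Umar predeceased; the 1/4 allotted to Umar's branch passes to Umar's issue by representation.
Yasmin is the sole taker at this level and receives the full 1/4.
Zuhair predeceased; the 1/4 allotted to Zuhair's branch passes to Zuhair's issue by representation.
The 1/4 is divided into 2 equal shares of 1/8 among Hanan, Jamal.
Hanan is living and takes 1/8.
Jamal is living and takes 1/8.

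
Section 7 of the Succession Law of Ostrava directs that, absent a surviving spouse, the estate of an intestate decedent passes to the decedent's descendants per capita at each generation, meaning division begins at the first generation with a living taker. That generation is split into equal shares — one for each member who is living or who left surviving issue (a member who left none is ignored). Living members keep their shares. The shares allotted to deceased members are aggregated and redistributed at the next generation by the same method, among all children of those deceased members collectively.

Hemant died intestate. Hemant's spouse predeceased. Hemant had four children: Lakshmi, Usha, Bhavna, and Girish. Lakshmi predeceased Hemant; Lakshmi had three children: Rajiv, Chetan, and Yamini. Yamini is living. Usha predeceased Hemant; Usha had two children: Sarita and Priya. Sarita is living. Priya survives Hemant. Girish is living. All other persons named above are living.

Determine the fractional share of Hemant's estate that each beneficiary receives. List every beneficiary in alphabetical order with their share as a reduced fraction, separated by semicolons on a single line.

Bhavna 1/4; Chetan 1/10; Girish 1/4; Priya 1/10; Rajiv 1/10; Sarita 1/10; Yamini 1/10

There is no surviving spouse, so the entire estate passes to Hemant's descendants per capita at each generation.
At generation 1 (Lakshmi, Usha, Bhavna, Girish) there are 4 shares of (1)/4 = 1/4 each.
Living: Bhavna and Girish — each takes 1/4.
Deceased: Lakshmi and Usha. Their combined 1/2 is pooled and carried to generation 2.
At generation 2 (Rajiv, Chetan, Yamini, Sarita, Priya) there are 5 shares of (1/2)/5 = 1/10 each.
Living: Rajiv, Chetan, Yamini, Sarita, and Priya — each takes 1/10.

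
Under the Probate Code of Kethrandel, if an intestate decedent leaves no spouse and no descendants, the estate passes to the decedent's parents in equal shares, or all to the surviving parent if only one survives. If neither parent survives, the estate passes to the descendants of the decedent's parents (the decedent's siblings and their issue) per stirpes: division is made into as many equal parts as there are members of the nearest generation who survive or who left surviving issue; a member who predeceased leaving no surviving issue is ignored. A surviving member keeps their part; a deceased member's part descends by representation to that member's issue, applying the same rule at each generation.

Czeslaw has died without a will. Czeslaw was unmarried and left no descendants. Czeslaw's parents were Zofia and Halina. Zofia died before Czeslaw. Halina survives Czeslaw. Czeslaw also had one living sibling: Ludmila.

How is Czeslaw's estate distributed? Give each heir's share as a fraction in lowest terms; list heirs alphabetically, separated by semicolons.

Only one parent, Halina, survives, so Halina takes the entire estate. The siblings take nothing because a surviving parent has priority.

Halina 1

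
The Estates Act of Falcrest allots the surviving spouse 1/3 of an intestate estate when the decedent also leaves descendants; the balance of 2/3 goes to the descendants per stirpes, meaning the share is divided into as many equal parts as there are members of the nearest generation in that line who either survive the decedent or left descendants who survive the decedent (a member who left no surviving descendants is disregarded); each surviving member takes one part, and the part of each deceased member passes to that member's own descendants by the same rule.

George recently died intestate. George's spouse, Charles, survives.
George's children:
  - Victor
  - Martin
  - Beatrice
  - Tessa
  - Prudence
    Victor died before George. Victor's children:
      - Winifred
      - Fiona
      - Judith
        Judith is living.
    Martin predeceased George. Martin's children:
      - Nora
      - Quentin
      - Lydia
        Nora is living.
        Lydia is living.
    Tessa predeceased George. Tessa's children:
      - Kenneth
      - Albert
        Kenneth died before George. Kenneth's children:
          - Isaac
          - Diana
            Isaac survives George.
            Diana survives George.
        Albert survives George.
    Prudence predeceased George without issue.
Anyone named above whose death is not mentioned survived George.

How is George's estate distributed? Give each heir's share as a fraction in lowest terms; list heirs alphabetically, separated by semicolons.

Charles, as surviving spouse, takes 1/3.
The remaining 2/3 passes to George's descendants per stirpes.
Prudence left no surviving issue, so that branch lapses and is disregarded.
The 2/3 is divided into 4 equal shares of 1/6 among Victor, Martin, Beatrice, Tessa.
Victor predeceased; the 1/6 allotted to Victor's branch passes to Victor's issue by representation.
The 1/6 is divided into 3 equal shares of 1/18 among Winifred, Fiona, Judith.
Winifred is living and takes 1/18.
Fiona is living and takes 1/18.
Judith is living and takes 1/18.
Martin predeceased; the 1/6 allotted to Martin's branch passes to Martin's issue by representation.
The 1/6 is divided into 3 equal shares of 1/18 among Nora, Quentin, Lydia.
Nora is living and takes 1/18.
Quentin is living and takes 1/18.
Lydia is living and takes 1/18.
Beatrice is living and takes 1/6.
Tessa predeceased; the 1/6 allotted to Tessa's branch passes to Tessa's issue by representation.
The 1/6 is divided into 2 equal shares of 1/12 among Kenneth, Albert.
Kenneth predeceased; the 1/12 allotted to Kenneth's branch passes to Kenneth's issue by representation.
The 1/12 is divided into 2 equal shares of 1/24 among Isaac, Diana.
Isaac is living and takes 1/24.
Diana is living and takes 1/24.
Albert is living and takes 1/12.

Albert 1/12; Beatrice 1/6; Charles 1/3; Diana 1/24; Fiona 1/18; Isaac 1/24; Judith 1/18; Lydia 1/18; Nora 1/18; Quentin 1/18; Winifred 1/18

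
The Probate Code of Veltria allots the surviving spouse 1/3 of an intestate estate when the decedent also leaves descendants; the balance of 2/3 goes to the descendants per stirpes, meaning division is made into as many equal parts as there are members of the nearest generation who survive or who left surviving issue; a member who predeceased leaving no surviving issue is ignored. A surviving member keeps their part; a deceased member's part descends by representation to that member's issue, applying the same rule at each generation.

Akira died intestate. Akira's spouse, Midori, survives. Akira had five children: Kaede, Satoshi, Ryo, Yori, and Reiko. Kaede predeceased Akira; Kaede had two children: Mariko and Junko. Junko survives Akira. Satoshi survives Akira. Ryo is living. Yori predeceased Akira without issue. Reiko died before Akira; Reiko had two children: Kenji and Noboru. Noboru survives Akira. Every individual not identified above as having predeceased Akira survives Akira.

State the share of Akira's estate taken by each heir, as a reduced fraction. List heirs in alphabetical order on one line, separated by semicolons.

Junko 1/12; Kenji 1/12; Mariko 1/12; Midori 1/3; Noboru 1/12; Ryo 1/6; Satoshi 1/6

Midori, as surviving spouse, takes 1/3.
The remaining 2/3 passes to Akira's descendants per stirpes.
Yori left no surviving issue, so that branch lapses and is disregarded.
The 2/3 is divided into 4 equal shares of 1/6 among Kaede, Satoshi, Ryo, Reiko.
Kaede predeceased; the 1/6 allotted to Kaede's branch passes to Kaede's issue by representation.
The 1/6 is divided into 2 equal shares of 1/12 among Mariko, Junko.
Mariko is living and takes 1/12.
Junko is living and takes 1/12.
Satoshi is living and takes 1/6.
Ryo is living and takes 1/6.
Reiko predeceased; the 1/6 allotted to Reiko's branch passes to Reiko's issue by representation.
The 1/6 is divided into 2 equal shares of 1/12 among Kenji, Noboru.
Kenji is living and takes 1/12.
Noboru is living and takes 1/12.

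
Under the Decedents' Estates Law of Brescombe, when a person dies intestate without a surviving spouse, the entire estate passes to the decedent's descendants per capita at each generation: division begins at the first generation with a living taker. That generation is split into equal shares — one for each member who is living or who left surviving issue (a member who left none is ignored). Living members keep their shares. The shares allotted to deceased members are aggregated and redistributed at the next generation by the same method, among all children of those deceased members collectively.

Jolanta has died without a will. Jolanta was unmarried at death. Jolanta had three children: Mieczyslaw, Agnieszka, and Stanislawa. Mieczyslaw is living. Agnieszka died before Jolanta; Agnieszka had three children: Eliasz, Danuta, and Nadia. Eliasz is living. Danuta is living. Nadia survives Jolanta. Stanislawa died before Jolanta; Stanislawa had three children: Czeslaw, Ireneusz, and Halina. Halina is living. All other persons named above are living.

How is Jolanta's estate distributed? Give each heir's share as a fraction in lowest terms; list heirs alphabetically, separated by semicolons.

Czeslaw 1/9; Danuta 1/9; Eliasz 1/9; Halina 1/9; Ireneusz 1/9; Mieczyslaw 1/3; Nadia 1/9

There is no surviving spouse, so the entire estate passes to Jolanta's descendants per capita at each generation.
At generation 1 (Mieczyslaw, Agnieszka, Stanislawa) there are 3 shares of (1)/3 = 1/3 each.
Living: Mieczyslaw — each takes 1/3.
Deceased: Agnieszka and Stanislawa. Their combined 2/3 is pooled and carried to generation 2.
At generation 2 (Eliasz, Danuta, Nadia, Czeslaw, Ireneusz, Halina) there are 6 shares of (2/3)/6 = 1/9 each.
Living: Eliasz, Danuta, Nadia, Czeslaw, Ireneusz, and Halina — each takes 1/9.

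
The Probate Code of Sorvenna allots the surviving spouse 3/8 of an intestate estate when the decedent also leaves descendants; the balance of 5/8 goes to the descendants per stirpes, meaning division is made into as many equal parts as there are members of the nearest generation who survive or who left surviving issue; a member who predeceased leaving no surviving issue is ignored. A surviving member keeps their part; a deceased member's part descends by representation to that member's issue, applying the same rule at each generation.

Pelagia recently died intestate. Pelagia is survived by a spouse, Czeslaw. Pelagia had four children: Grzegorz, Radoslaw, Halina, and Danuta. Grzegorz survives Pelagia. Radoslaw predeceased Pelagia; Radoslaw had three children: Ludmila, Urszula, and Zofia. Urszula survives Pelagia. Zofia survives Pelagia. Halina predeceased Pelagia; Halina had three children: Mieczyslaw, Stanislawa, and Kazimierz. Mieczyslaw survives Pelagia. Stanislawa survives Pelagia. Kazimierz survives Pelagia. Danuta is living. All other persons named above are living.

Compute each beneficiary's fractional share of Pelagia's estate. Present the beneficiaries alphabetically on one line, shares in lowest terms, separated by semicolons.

Czeslaw 3/8; Danuta 5/32; Grzegorz 5/32; Kazimierz 5/96; Ludmila 5/96; Mieczyslaw 5/96; Stanislawa 5/96; Urszula 5/96; Zofia 5/96

Czeslaw, as surviving spouse, takes 3/8.
The remaining 5/8 passes to Pelagia's descendants per stirpes.
The 5/8 is divided into 4 equal shares of 5/32 among Grzegorz, Radoslaw, Halina, Danuta.
Grzegorz is living and takes 5/32.
Radoslaw predeceased; the 5/32 allotted to Radoslaw's branch passes to Radoslaw's issue by representation.
The 5/32 is divided into 3 equal shares of 5/96 among Ludmila, Urszula, Zofia.
Ludmila is living and takes 5/96.
Urszula is living and takes 5/96.
Zofia is living and takes 5/96.
Halina predeceased; the 5/32 allotted to Halina's branch passes to Halina's issue by representation.
The 5/32 is divided into 3 equal shares of 5/96 among Mieczyslaw, Stanislawa, Kazimierz.
Mieczyslaw is living and takes 5/96.
Stanislawa is living and takes 5/96.
Kazimierz is living and takes 5/96.
Danuta is living and takes 5/32.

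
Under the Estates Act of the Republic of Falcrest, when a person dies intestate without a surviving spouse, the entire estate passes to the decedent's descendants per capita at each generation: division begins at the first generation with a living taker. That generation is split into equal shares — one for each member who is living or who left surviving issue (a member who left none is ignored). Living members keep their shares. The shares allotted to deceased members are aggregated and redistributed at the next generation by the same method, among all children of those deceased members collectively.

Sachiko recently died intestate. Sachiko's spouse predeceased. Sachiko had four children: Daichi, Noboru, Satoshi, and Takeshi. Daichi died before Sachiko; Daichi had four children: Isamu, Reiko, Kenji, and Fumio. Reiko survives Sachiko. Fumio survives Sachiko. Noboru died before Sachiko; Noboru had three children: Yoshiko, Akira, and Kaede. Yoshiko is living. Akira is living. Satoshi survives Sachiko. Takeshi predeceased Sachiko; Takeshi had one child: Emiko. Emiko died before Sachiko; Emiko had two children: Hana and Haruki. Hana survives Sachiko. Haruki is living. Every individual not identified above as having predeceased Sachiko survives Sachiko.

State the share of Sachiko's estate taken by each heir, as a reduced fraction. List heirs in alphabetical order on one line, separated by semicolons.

There is no surviving spouse, so the entire estate passes to Sachiko's descendants per capita at each generation.
At generation 1 (Daichi, Noboru, Satoshi, Takeshi) there are 4 shares of (1)/4 = 1/4 each.
Living: Satoshi — each takes 1/4.
Deceased: Daichi, Noboru, and Takeshi. Their combined 3/4 is pooled and carried to generation 2.
At generation 2 (Isamu, Reiko, Kenji, Fumio, Yoshiko, Akira, Kaede, Emiko) there are 8 shares of (3/4)/8 = 3/32 each.
Living: Isamu, Reiko, Kenji, Fumio, Yoshiko, Akira, and Kaede — each takes 3/32.
Deceased: Emiko. That 3/32 share is carried to generation 3.
At generation 3 (Hana, Haruki) there are 2 shares of (3/32)/2 = 3/64 each.
Living: Hana and Haruki — each takes 3/64.

Akira 3/32; Fumio 3/32; Hana 3/64; Haruki 3/64; Isamu 3/32; Kaede 3/32; Kenji 3/32; Reiko 3/32; Satoshi 1/4; Yoshiko 3/32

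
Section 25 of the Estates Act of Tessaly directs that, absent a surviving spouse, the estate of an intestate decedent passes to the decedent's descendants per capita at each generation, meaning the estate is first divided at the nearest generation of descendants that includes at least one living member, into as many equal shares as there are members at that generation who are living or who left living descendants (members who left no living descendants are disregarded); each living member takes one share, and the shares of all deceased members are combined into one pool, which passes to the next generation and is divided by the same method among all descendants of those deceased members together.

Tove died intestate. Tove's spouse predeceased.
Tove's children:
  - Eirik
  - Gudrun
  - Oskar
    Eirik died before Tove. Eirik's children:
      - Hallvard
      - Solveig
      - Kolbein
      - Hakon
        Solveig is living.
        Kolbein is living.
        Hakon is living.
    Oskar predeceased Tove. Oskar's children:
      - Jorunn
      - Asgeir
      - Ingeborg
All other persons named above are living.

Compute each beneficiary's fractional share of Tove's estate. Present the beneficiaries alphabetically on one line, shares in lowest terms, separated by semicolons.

There is no surviving spouse, so the entire estate passes to Tove's descendants per capita at each generation.
At generation 1 (Eirik, Gudrun, Oskar) there are 3 shares of (1)/3 = 1/3 each.
Living: Gudrun — each takes 1/3.
Deceased: Eirik and Oskar. Their combined 2/3 is pooled and carried to generation 2.
At generation 2 (Hallvard, Solveig, Kolbein, Hakon, Jorunn, Asgeir, Ingeborg) there are 7 shares of (2/3)/7 = 2/21 each.
Living: Hallvard, Solveig, Kolbein, Hakon, Jorunn, Asgeir, and Ingeborg — each takes 2/21.

Asgeir 2/21; Gudrun 1/3; Hakon 2/21; Hallvard 2/21; Ingeborg 2/21; Jorunn 2/21; Kolbein 2/21; Solveig 2/21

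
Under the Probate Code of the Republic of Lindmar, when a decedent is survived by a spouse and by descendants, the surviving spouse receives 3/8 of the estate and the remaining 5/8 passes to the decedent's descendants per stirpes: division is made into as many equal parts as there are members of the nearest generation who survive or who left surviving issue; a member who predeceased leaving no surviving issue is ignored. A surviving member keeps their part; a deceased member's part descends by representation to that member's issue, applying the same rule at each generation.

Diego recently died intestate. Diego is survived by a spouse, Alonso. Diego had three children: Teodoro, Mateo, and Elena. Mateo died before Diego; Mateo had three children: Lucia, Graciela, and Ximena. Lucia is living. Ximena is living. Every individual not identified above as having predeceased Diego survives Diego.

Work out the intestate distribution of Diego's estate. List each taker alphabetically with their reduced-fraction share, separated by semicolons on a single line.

Alonso 3/8; Elena 5/24; Graciela 5/72; Lucia 5/72; Teodoro 5/24; Ximena 5/72

Alonso, as surviving spouse, takes 3/8.
The remaining 5/8 passes to Diego's descendants per stirpes.
The 5/8 is divided into 3 equal shares of 5/24 among Teodoro, Mateo, Elena.
Teodoro is living and takes 5/24.
Mateo predeceased; the 5/24 allotted to Mateo's branch passes to Mateo's issue by representation.
The 5/24 is divided into 3 equal shares of 5/72 among Lucia, Graciela, Ximena.
Lucia is living and takes 5/72.
Graciela is living and takes 5/72.
Ximena is living and takes 5/72.
Elena is living and takes 5/24.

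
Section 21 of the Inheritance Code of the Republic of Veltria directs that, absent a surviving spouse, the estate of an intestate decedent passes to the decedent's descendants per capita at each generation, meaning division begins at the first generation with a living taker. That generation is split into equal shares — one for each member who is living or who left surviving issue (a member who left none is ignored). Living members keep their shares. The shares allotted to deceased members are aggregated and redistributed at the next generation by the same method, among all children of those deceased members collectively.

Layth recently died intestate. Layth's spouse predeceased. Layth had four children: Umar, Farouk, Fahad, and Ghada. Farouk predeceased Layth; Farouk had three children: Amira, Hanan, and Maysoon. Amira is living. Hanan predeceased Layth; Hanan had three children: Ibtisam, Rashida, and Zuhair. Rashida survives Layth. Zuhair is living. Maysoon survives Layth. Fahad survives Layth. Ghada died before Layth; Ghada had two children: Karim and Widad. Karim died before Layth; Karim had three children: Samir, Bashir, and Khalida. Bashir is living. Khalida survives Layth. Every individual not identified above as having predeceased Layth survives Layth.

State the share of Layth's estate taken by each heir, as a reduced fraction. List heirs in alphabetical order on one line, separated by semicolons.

Amira 1/10; Bashir 1/30; Fahad 1/4; Ibtisam 1/30; Khalida 1/30; Maysoon 1/10; Rashida 1/30; Samir 1/30; Umar 1/4; Widad 1/10; Zuhair 1/30

There is no surviving spouse, so the entire estate passes to Layth's descendants per capita at each generation.
At generation 1 (Umar, Farouk, Fahad, Ghada) there are 4 shares of (1)/4 = 1/4 each.
Living: Umar and Fahad — each takes 1/4.
Deceased: Farouk and Ghada. Their combined 1/2 is pooled and carried to generation 2.
At generation 2 (Amira, Hanan, Maysoon, Karim, Widad) there are 5 shares of (1/2)/5 = 1/10 each.
Living: Amira, Maysoon, and Widad — each takes 1/10.
Deceased: Hanan and Karim. Their combined 1/5 is pooled and carried to generation 3.
At generation 3 (Ibtisam, Rashida, Zuhair, Samir, Bashir, Khalida) there are 6 shares of (1/5)/6 = 1/30 each.
Living: Ibtisam, Rashida, Zuhair, Samir, Bashir, and Khalida — each takes 1/30.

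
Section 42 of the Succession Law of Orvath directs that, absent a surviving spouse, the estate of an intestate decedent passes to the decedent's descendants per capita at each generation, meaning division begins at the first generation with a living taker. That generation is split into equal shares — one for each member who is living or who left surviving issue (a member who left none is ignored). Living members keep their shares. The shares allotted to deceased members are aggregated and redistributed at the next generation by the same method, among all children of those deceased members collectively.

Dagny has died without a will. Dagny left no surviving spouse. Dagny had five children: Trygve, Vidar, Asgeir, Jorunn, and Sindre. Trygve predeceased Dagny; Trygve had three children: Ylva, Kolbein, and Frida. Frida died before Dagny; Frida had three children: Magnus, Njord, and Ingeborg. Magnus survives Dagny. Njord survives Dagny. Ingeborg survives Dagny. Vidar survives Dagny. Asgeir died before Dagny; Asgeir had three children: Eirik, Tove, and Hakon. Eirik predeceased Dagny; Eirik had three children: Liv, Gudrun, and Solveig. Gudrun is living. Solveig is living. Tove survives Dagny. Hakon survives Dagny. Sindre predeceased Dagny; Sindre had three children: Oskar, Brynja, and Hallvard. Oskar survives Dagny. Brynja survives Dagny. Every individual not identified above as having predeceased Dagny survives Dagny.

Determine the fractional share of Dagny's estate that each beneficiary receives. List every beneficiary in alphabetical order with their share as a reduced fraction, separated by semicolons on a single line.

Brynja 1/15; Gudrun 1/45; Hakon 1/15; Hallvard 1/15; Ingeborg 1/45; Jorunn 1/5; Kolbein 1/15; Liv 1/45; Magnus 1/45; Njord 1/45; Oskar 1/15; Solveig 1/45; Tove 1/15; Vidar 1/5; Ylva 1/15

There is no surviving spouse, so the entire estate passes to Dagny's descendants per capita at each generation.
At generation 1 (Trygve, Vidar, Asgeir, Jorunn, Sindre) there are 5 shares of (1)/5 = 1/5 each.
Living: Vidar and Jorunn — each takes 1/5.
Deceased: Trygve, Asgeir, and Sindre. Their combined 3/5 is pooled and carried to generation 2.
At generation 2 (Ylva, Kolbein, Frida, Eirik, Tove, Hakon, Oskar, Brynja, Hallvard) there are 9 shares of (3/5)/9 = 1/15 each.
Living: Ylva, Kolbein, Tove, Hakon, Oskar, Brynja, and Hallvard — each takes 1/15.
Deceased: Frida and Eirik. Their combined 2/15 is pooled and carried to generation 3.
At generation 3 (Magnus, Njord, Ingeborg, Liv, Gudrun, Solveig) there are 6 shares of (2/15)/6 = 1/45 each.
Living: Magnus, Njord, Ingeborg, Liv, Gudrun, and Solveig — each takes 1/45.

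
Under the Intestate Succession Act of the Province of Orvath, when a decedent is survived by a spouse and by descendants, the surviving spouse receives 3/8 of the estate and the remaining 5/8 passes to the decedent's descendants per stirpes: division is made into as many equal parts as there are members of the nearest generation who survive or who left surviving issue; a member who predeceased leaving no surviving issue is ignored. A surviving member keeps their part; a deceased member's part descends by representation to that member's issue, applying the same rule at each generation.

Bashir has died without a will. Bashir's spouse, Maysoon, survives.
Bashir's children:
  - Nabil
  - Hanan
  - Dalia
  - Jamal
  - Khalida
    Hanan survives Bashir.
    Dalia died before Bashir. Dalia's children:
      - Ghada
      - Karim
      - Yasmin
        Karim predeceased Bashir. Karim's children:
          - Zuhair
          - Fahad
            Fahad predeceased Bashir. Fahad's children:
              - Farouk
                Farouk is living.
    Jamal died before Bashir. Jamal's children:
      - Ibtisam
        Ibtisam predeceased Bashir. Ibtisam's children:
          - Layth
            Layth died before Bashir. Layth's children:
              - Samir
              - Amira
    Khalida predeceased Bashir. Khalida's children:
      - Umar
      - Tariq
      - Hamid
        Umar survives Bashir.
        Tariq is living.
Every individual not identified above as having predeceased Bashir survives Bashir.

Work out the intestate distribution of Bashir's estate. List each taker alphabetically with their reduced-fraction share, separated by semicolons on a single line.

Maysoon, as surviving spouse, takes 3/8.
The remaining 5/8 passes to Bashir's descendants per stirpes.
The 5/8 is divided into 5 equal shares of 1/8 among Nabil, Hanan, Dalia, Jamal, Khalida.
Nabil is living and takes 1/8.
Hanan is living and takes 1/8.
Dalia predeceased; the 1/8 allotted to Dalia's branch passes to Dalia's issue by representation.
The 1/8 is divided into 3 equal shares of 1/24 among Ghada, Karim, Yasmin.
Ghada is living and takes 1/24.
Karim predeceased; the 1/24 allotted to Karim's branch passes to Karim's issue by representation.
The 1/24 is divided into 2 equal shares of 1/48 among Zuhair, Fahad.
Zuhair is living and takes 1/48.
Fahad predeceased; the 1/48 allotted to Fahad's branch passes to Fahad's issue by representation.
Farouk is the sole taker at this level and receives the full 1/48.
Yasmin is living and takes 1/24.
Jamal predeceased; the 1/8 allotted to Jamal's branch passes to Jamal's issue by representation.
Ibtisam's line is the sole branch at this level, so the full 1/8 passes to Ibtisam's issue by representation.
Layth's line is the sole branch at this level, so the full 1/8 passes to Layth's issue by representation.
The 1/8 is divided into 2 equal shares of 1/16 among Samir, Amira.
Samir is living and takes 1/16.
Amira is living and takes 1/16.
Khalida predeceased; the 1/8 allotted to Khalida's branch passes to Khalida's issue by representation.
The 1/8 is divided into 3 equal shares of 1/24 among Umar, Tariq, Hamid.
Umar is living and takes 1/24.
Tariq is living and takes 1/24.
Hamid is living and takes 1/24.

Amira 1/16; Farouk 1/48; Ghada 1/24; Hamid 1/24; Hanan 1/8; Maysoon 3/8; Nabil 1/8; Samir 1/16; Tariq 1/24; Umar 1/24; Yasmin 1/24; Zuhair 1/48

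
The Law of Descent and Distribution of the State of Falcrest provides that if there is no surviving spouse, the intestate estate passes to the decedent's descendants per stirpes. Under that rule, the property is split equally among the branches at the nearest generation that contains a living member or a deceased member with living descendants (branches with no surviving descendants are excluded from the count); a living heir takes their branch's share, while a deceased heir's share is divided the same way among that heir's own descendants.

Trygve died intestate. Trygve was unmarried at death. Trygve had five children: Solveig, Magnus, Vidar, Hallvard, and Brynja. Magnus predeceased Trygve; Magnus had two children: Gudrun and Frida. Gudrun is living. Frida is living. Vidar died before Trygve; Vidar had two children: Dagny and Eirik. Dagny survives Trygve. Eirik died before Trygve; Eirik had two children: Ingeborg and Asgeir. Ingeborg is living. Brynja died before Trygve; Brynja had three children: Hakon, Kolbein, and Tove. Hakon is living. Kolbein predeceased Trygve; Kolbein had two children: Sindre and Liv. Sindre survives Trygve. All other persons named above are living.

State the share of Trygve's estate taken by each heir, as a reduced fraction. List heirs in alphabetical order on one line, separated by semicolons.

Asgeir 1/20; Dagny 1/10; Frida 1/10; Gudrun 1/10; Hakon 1/15; Hallvard 1/5; Ingeborg 1/20; Liv 1/30; Sindre 1/30; Solveig 1/5; Tove 1/15

There is no surviving spouse, so the entire estate passes to Trygve's descendants per stirpes.
The estate is divided into 5 equal shares of 1/5 among Solveig, Magnus, Vidar, Hallvard, Brynja.
Solveig is living and takes 1/5.
Magnus predeceased; the 1/5 allotted to Magnus's branch passes to Magnus's issue by representation.
The 1/5 is divided into 2 equal shares of 1/10 among Gudrun, Frida.
Gudrun is living and takes 1/10.
Frida is living and takes 1/10.
Vidar predeceased; the 1/5 allotted to Vidar's branch passes to Vidar's issue by representation.
The 1/5 is divided into 2 equal shares of 1/10 among Dagny, Eirik.
Dagny is living and takes 1/10.
Eirik predeceased; the 1/10 allotted to Eirik's branch passes to Eirik's issue by representation.
The 1/10 is divided into 2 equal shares of 1/20 among Ingeborg, Asgeir.
Ingeborg is living and takes 1/20.
Asgeir is living and takes 1/20.
Hallvard is living and takes 1/5.
Brynja predeceased; the 1/5 allotted to Brynja's branch passes to Brynja's issue by representation.
The 1/5 is divided into 3 equal shares of 1/15 among Hakon, Kolbein, Tove.
Hakon is living and takes 1/15.
Kolbein predeceased; the 1/15 allotted to Kolbein's branch passes to Kolbein's issue by representation.
The 1/15 is divided into 2 equal shares of 1/30 among Sindre, Liv.
Sindre is living and takes 1/30.
Liv is living and takes 1/30.
Tove is living and takes 1/15.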